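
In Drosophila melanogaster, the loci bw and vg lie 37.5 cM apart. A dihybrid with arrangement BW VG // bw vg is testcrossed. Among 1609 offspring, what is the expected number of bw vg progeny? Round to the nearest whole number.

503

A map distance of 37.5 cM corresponds to a recombination frequency of 0.375.
The F1 is BW VG / bw vg, so bw vg is a parental gamete class with expected frequency (1 − r)/2 = 0.625/2 = 0.3125.
Expected number = 0.3125 × 1609 = 502.81 ≈ 503.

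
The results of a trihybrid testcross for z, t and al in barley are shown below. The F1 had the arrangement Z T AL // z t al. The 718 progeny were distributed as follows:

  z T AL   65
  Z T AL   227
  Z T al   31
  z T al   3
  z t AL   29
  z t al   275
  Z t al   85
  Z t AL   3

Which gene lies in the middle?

The two rarest classes, Z t AL and z T al, are the double crossovers. Comparing them with the parentals, only the t allele has switched, so t is the middle locus and the order is z – t – al.

t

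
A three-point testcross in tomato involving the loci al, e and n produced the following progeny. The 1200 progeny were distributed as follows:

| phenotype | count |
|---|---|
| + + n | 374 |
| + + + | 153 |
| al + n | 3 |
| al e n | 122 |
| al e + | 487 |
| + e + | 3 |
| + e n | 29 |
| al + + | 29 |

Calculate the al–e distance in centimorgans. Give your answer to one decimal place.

5.3 centimorgans

The two most frequent reciprocal classes, al e + and + + n, are the parental types, so the F1 was al e + / + + n.
The two rarest classes, + e + and al + n, are the double crossovers. Comparing them with the parentals, only the al allele has switched, so al is the middle locus and the order is n – al – e.
Crossovers in the al–e interval produce the single-crossover classes al + + and + e n (29 + 29 = 58) plus the double crossovers (6).
RF(al–e) = (58 + 6) / 1200 = 64/1200 = 0.0533 → 5.3 centimorgans.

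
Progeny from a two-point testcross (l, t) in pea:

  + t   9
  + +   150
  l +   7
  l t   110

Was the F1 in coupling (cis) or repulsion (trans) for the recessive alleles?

The two most frequent classes are + + (150) and l t (110); these are the parental (non-recombinant) types.
So the F1 carried + + on one chromosome and l t on the other — the recessive alleles are on the same chromosome (cis / coupling).

cis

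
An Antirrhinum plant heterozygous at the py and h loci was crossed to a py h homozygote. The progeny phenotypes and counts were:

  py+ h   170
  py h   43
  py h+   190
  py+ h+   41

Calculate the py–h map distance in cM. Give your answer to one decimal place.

The two most frequent classes, py+ h (170) and py h+ (190), are the parental types, so the F1 was py+ h / py h+.
The recombinant classes are py+ h+ and py h: 41 + 43 = 84.
Recombination frequency = 84/444 = 0.1892 ≈ 18.9%, i.e. 18.9 cM.

18.9 cM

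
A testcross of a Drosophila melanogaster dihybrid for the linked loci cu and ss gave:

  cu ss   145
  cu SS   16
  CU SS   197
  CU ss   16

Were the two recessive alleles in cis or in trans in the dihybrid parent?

The two most frequent classes are CU SS (197) and cu ss (145); these are the parental (non-recombinant) types.
So the F1 carried CU SS on one chromosome and cu ss on the other — the recessive alleles are on the same chromosome (cis / coupling).

cis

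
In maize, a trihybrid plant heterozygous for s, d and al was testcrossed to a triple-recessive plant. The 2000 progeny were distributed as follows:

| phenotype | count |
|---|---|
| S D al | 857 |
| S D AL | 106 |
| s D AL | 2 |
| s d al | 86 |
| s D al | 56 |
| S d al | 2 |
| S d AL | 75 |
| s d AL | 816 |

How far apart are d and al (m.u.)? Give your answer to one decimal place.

9.8 m.u.

The two most frequent reciprocal classes, s d AL and S D al, are the parental types, so the F1 was s d AL / S D al.
The two rarest classes, s D AL and S d al, are the double crossovers. Comparing them with the parentals, only the d allele has switched, so d is the middle locus and the order is al – d – s.
Crossovers in the al–d interval produce the single-crossover classes s d al and S D AL (86 + 106 = 192) plus the double crossovers (4).
RF(al–d) = (192 + 4) / 2000 = 196/2000 = 0.0980 → 9.8 m.u.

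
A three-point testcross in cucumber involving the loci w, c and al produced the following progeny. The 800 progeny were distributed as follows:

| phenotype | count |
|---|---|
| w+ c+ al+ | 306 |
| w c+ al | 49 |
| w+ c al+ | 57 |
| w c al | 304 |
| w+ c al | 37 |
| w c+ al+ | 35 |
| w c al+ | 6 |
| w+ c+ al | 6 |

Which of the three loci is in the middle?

The two most frequent reciprocal classes, w c al and w+ c+ al+, are the parental types, so the F1 was w c al / w+ c+ al+.
The two rarest classes, w c al+ and w+ c+ al, are the double crossovers. Comparing them with the parentals, only the al allele has switched, so al is the middle locus and the order is w – al – c.

al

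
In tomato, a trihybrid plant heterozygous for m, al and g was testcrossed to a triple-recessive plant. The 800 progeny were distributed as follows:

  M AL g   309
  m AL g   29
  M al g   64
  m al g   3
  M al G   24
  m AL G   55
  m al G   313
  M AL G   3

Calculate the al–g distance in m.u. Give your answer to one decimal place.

15.6 m.u.

The two most frequent reciprocal classes, M AL g and m al G, are the parental types, so the F1 was M AL g / m al G.
The two rarest classes, M AL G and m al g, are the double crossovers. Comparing them with the parentals, only the g allele has switched, so g is the middle locus and the order is m – g – al.
Crossovers in the g–al interval produce the single-crossover classes M al g and m AL G (64 + 55 = 119) plus the double crossovers (6).
RF(g–al) = (119 + 6) / 800 = 125/800 = 0.1562 → 15.6 m.u.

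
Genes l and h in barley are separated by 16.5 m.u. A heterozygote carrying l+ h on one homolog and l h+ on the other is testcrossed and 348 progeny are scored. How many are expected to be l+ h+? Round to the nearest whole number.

A map distance of 16.5 m.u. corresponds to a recombination frequency of 0.165.
The F1 is l+ h / l h+, so l+ h+ is a recombinant gamete class with expected frequency r/2 = 0.165/2 = 0.0825.
Expected number = 0.0825 × 348 = 28.71 ≈ 29.

29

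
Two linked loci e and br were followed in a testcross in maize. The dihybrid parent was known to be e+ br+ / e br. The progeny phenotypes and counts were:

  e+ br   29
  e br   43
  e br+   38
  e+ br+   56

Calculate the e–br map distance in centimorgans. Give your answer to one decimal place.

40.4 centimorgans

The recombinant classes are e+ br and e br+: 29 + 38 = 67.
Recombination frequency = 67/166 = 0.4036 ≈ 40.4%, i.e. 40.4 centimorgans.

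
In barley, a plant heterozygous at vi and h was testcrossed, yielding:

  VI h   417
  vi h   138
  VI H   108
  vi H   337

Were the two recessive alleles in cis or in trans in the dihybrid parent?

The two most frequent classes are VI h (417) and vi H (337); these are the parental (non-recombinant) types.
So the F1 carried VI h on one chromosome and vi H on the other — the recessive alleles are on opposite chromosomes (trans / repulsion).

trans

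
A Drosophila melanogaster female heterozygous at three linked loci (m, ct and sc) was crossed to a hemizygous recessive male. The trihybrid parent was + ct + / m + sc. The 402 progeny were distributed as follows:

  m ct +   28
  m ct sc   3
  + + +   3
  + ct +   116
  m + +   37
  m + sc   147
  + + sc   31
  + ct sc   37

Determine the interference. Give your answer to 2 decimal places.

The two rarest classes, + + + and m ct sc, are the double crossovers. Comparing them with the parentals, only the ct allele has switched, so ct is the middle locus and the order is m – ct – sc.
m–ct: (59 + 6)/402 = 0.1617; ct–sc: (74 + 6)/402 = 0.1990.
Expected DCO frequency = 0.1617 × 0.1990 ≈ 0.03218; observed = 6/402 ≈ 0.01493.
Coefficient of coincidence = 0.01493/0.03218 ≈ 0.46; interference = 1 − 0.46 = 0.54.

0.54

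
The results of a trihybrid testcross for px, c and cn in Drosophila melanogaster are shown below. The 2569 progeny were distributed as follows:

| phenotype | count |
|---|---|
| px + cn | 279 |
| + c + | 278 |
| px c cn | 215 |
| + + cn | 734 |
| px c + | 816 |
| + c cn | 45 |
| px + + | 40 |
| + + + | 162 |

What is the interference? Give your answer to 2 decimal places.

0.26

The two most frequent reciprocal classes, + + cn and px c +, are the parental types, so the F1 was + + cn / px c +.
The two rarest classes, + c cn and px + +, are the double crossovers. Comparing them with the parentals, only the c allele has switched, so c is the middle locus and the order is cn – c – px.
cn–c: (377 + 85)/2569 = 0.1798; c–px: (557 + 85)/2569 = 0.2499.
Expected DCO frequency = 0.1798 × 0.2499 ≈ 0.04493; observed = 85/2569 ≈ 0.03309.
Coefficient of coincidence = 0.03309/0.04493 ≈ 0.74; interference = 1 − 0.74 = 0.26.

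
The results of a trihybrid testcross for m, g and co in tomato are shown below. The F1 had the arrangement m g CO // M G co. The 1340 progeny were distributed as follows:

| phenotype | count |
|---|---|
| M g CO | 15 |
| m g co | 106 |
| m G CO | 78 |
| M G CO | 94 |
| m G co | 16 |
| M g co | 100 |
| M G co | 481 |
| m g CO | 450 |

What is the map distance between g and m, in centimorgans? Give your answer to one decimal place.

15.6 centimorgans

The two rarest classes, M g CO and m G co, are the double crossovers. Comparing them with the parentals, only the m allele has switched, so m is the middle locus and the order is co – m – g.
Crossovers in the m–g interval produce the single-crossover classes m G CO and M g co (78 + 100 = 178) plus the double crossovers (31).
RF(m–g) = (178 + 31) / 1340 = 209/1340 = 0.1560 → 15.6 centimorgans.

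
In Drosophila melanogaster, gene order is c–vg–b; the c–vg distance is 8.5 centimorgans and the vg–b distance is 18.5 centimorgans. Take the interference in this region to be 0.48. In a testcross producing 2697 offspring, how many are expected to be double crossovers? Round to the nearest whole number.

Map distances give recombination frequencies of 0.085 and 0.185 for the two intervals.
With interference 0.48 (so coincidence = 0.52), expected double-crossover frequency = 0.085 × 0.185 × 0.52 = 0.00818.
Expected number = 0.00818 × 2697 = 22.05 ≈ 22.

22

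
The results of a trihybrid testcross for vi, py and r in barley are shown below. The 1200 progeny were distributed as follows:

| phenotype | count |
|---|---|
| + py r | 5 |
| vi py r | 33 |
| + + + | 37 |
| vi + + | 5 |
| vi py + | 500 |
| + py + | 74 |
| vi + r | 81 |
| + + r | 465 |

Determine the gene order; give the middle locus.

py

The two most frequent reciprocal classes, + + r and vi py +, are the parental types, so the F1 was + + r / vi py +.
The two rarest classes, + py r and vi + +, are the double crossovers. Comparing them with the parentals, only the py allele has switched, so py is the middle locus and the order is vi – py – r.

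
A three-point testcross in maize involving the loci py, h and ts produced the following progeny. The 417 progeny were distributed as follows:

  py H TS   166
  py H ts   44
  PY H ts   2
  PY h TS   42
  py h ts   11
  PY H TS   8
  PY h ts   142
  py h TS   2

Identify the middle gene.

h

The two most frequent reciprocal classes, PY h ts and py H TS, are the parental types, so the F1 was PY h ts / py H TS.
The two rarest classes, PY H ts and py h TS, are the double crossovers. Comparing them with the parentals, only the h allele has switched, so h is the middle locus and the order is ts – h – py.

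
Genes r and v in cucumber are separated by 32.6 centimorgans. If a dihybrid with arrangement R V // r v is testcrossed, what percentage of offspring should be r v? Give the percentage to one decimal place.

33.7%

A map distance of 32.6 centimorgans corresponds to a recombination frequency of 0.326.
The F1 is R V / r v, so r v is a parental gamete class with expected frequency (1 − r)/2 = 0.674/2 = 0.3370.
That is 0.3370 = 33.7% of the progeny.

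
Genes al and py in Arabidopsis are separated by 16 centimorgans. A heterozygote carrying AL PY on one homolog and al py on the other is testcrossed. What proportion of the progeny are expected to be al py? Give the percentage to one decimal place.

A map distance of 16 centimorgans corresponds to a recombination frequency of 0.160.
The F1 is AL PY / al py, so al py is a parental gamete class with expected frequency (1 − r)/2 = 0.840/2 = 0.4200.
That is 0.4200 = 42.0% of the progeny.

42.0%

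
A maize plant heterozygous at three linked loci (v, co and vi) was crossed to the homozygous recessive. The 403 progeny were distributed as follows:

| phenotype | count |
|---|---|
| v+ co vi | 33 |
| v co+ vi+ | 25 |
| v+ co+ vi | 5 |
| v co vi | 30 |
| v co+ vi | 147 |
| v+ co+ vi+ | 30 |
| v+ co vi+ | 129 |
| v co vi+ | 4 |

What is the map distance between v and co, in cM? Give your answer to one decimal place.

17.1 cM

The two most frequent reciprocal classes, v co+ vi and v+ co vi+, are the parental types, so the F1 was v co+ vi / v+ co vi+.
The two rarest classes, v+ co+ vi and v co vi+, are the double crossovers. Comparing them with the parentals, only the v allele has switched, so v is the middle locus and the order is co – v – vi.
Crossovers in the co–v interval produce the single-crossover classes v co vi and v+ co+ vi+ (30 + 30 = 60) plus the double crossovers (9).
RF(co–v) = (60 + 9) / 403 = 69/403 = 0.1712 → 17.1 cM.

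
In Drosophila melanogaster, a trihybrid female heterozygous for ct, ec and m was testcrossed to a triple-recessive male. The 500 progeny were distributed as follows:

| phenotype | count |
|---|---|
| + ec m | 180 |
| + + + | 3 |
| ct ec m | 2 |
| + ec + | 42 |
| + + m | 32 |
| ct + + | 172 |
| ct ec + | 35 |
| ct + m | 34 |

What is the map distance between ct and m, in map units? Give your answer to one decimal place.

16.2 map units

The two most frequent reciprocal classes, ct + + and + ec m, are the parental types, so the F1 was ct + + / + ec m.
The two rarest classes, + + + and ct ec m, are the double crossovers. Comparing them with the parentals, only the ct allele has switched, so ct is the middle locus and the order is m – ct – ec.
Crossovers in the m–ct interval produce the single-crossover classes ct + m and + ec + (34 + 42 = 76) plus the double crossovers (5).
RF(m–ct) = (76 + 5) / 500 = 81/500 = 0.1620 → 16.2 map units.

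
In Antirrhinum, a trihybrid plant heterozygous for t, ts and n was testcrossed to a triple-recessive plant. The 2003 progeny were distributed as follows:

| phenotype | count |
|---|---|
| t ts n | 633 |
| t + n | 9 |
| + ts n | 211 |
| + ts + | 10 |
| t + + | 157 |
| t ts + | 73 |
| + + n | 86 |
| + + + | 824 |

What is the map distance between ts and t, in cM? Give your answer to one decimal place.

19.3 cM

The two most frequent reciprocal classes, t ts n and + + +, are the parental types, so the F1 was t ts n / + + +.
The two rarest classes, t + n and + ts +, are the double crossovers. Comparing them with the parentals, only the ts allele has switched, so ts is the middle locus and the order is t – ts – n.
Crossovers in the t–ts interval produce the single-crossover classes + ts n and t + + (211 + 157 = 368) plus the double crossovers (19).
RF(t–ts) = (368 + 19) / 2003 = 387/2003 = 0.1932 → 19.3 cM.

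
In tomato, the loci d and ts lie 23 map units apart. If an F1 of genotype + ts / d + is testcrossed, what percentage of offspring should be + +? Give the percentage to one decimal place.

A map distance of 23 map units corresponds to a recombination frequency of 0.230.
The F1 is + ts / d +, so + + is a recombinant gamete class with expected frequency r/2 = 0.230/2 = 0.1150.
That is 0.1150 = 11.5% of the progeny.

11.5%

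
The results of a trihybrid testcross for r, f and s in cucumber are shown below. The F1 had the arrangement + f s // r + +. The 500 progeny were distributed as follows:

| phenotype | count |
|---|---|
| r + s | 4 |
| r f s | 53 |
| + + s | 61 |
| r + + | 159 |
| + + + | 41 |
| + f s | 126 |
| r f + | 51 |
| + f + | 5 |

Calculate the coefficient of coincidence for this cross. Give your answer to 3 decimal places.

The two rarest classes, + f + and r + s, are the double crossovers. Comparing them with the parentals, only the s allele has switched, so s is the middle locus and the order is f – s – r.
f–s: (112 + 9)/500 = 0.2420; s–r: (94 + 9)/500 = 0.2060.
Expected DCO frequency = 0.2420 × 0.2060 ≈ 0.04985; observed = 9/500 ≈ 0.01800.
Coefficient of coincidence = 0.01800/0.04985 ≈ 0.361.

0.361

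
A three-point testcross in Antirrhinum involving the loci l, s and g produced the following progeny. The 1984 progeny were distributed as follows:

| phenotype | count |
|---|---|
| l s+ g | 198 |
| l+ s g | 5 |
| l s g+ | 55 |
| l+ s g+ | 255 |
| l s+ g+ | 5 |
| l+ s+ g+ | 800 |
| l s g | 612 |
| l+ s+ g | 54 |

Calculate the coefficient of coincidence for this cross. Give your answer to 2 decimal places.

0.36

The two most frequent reciprocal classes, l s g and l+ s+ g+, are the parental types, so the F1 was l s g / l+ s+ g+.
The two rarest classes, l+ s g and l s+ g+, are the double crossovers. Comparing them with the parentals, only the l allele has switched, so l is the middle locus and the order is g – l – s.
g–l: (109 + 10)/1984 = 0.0600; l–s: (453 + 10)/1984 = 0.2334.
Expected DCO frequency = 0.0600 × 0.2334 ≈ 0.01400; observed = 10/1984 ≈ 0.00504.
Coefficient of coincidence = 0.00504/0.01400 ≈ 0.36.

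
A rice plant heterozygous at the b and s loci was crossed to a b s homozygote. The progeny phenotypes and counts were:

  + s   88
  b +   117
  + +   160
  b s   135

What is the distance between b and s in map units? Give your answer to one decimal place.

The two most frequent classes, + + (160) and b s (135), are the parental types, so the F1 was + + / b s.
The recombinant classes are + s and b +: 88 + 117 = 205.
Recombination frequency = 205/500 = 0.4100 ≈ 41.0%, i.e. 41.0 map units.

41.0 map units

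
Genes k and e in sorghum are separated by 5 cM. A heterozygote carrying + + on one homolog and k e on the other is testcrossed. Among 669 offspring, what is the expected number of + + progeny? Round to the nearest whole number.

318

A map distance of 5 cM corresponds to a recombination frequency of 0.050.
The F1 is + + / k e, so + + is a parental gamete class with expected frequency (1 − r)/2 = 0.950/2 = 0.4750.
Expected number = 0.4750 × 669 = 317.77 ≈ 318.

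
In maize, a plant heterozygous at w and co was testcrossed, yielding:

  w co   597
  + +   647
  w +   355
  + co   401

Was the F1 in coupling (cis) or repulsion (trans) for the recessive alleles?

The two most frequent classes are + + (647) and w co (597); these are the parental (non-recombinant) types.
So the F1 carried + + on one chromosome and w co on the other — the recessive alleles are on the same chromosome (cis / coupling).

cis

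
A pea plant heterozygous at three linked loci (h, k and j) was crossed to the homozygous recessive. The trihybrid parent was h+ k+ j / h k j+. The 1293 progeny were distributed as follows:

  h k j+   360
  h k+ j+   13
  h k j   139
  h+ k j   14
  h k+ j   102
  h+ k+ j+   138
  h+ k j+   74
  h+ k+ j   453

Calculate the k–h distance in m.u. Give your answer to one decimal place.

15.7 m.u.

The two rarest classes, h+ k j and h k+ j+, are the double crossovers. Comparing them with the parentals, only the k allele has switched, so k is the middle locus and the order is h – k – j.
Crossovers in the h–k interval produce the single-crossover classes h k+ j and h+ k j+ (102 + 74 = 176) plus the double crossovers (27).
RF(h–k) = (176 + 27) / 1293 = 203/1293 = 0.1570 → 15.7 m.u.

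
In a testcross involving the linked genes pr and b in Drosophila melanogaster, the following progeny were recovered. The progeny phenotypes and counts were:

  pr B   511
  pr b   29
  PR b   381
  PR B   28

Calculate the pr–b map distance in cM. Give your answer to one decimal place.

6.0 cM

The two most frequent classes, PR b (381) and pr B (511), are the parental types, so the F1 was PR b / pr B.
The recombinant classes are PR B and pr b: 28 + 29 = 57.
Recombination frequency = 57/949 = 0.0601 ≈ 6.0%, i.e. 6.0 cM.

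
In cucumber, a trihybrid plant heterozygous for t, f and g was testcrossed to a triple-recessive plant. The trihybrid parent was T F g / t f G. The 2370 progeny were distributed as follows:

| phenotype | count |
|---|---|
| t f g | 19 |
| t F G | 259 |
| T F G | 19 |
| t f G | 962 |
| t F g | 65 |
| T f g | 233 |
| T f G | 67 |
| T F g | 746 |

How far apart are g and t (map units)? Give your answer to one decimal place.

The two rarest classes, T F G and t f g, are the double crossovers. Comparing them with the parentals, only the g allele has switched, so g is the middle locus and the order is t – g – f.
Crossovers in the t–g interval produce the single-crossover classes t F g and T f G (65 + 67 = 132) plus the double crossovers (38).
RF(t–g) = (132 + 38) / 2370 = 170/2370 = 0.0717 → 7.2 map units.

7.2 map units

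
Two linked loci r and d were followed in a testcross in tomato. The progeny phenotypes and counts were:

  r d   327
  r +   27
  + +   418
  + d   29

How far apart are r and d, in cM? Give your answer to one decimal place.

The two most frequent classes, + + (418) and r d (327), are the parental types, so the F1 was + + / r d.
The recombinant classes are + d and r +: 29 + 27 = 56.
Recombination frequency = 56/801 = 0.0699 ≈ 7.0%, i.e. 7.0 cM.

7.0 cM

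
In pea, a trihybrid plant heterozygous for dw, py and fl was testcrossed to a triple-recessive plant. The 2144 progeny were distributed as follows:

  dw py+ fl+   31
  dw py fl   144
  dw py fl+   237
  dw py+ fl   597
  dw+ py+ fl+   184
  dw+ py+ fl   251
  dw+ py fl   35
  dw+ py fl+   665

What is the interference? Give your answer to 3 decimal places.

0.352

The two most frequent reciprocal classes, dw py+ fl and dw+ py fl+, are the parental types, so the F1 was dw py+ fl / dw+ py fl+.
The two rarest classes, dw py+ fl+ and dw+ py fl, are the double crossovers. Comparing them with the parentals, only the fl allele has switched, so fl is the middle locus and the order is dw – fl – py.
dw–fl: (488 + 66)/2144 = 0.2584; fl–py: (328 + 66)/2144 = 0.1838.
Expected DCO frequency = 0.2584 × 0.1838 ≈ 0.04749; observed = 66/2144 ≈ 0.03078.
Coefficient of coincidence = 0.03078/0.04749 ≈ 0.648; interference = 1 − 0.648 = 0.352.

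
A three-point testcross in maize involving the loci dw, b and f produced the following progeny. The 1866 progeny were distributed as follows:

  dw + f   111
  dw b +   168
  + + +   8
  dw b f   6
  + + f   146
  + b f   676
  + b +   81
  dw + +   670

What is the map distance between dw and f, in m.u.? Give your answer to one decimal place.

The two most frequent reciprocal classes, dw + + and + b f, are the parental types, so the F1 was dw + + / + b f.
The two rarest classes, + + + and dw b f, are the double crossovers. Comparing them with the parentals, only the dw allele has switched, so dw is the middle locus and the order is b – dw – f.
Crossovers in the dw–f interval produce the single-crossover classes dw + f and + b + (111 + 81 = 192) plus the double crossovers (14).
RF(dw–f) = (192 + 14) / 1866 = 206/1866 = 0.1104 → 11.0 m.u.

11.0 m.u.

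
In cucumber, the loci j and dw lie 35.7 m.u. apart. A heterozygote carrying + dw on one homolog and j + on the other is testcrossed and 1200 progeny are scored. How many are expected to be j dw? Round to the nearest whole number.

A map distance of 35.7 m.u. corresponds to a recombination frequency of 0.357.
The F1 is + dw / j +, so j dw is a recombinant gamete class with expected frequency r/2 = 0.357/2 = 0.1785.
Expected number = 0.1785 × 1200 = 214.20 ≈ 214.

214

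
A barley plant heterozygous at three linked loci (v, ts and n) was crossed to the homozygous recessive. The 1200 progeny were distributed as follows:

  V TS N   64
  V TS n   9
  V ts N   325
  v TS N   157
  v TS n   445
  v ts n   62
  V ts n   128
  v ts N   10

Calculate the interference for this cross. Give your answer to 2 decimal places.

The two most frequent reciprocal classes, V ts N and v TS n, are the parental types, so the F1 was V ts N / v TS n.
The two rarest classes, v ts N and V TS n, are the double crossovers. Comparing them with the parentals, only the v allele has switched, so v is the middle locus and the order is ts – v – n.
ts–v: (126 + 19)/1200 = 0.1208; v–n: (285 + 19)/1200 = 0.2533.
Expected DCO frequency = 0.1208 × 0.2533 ≈ 0.03060; observed = 19/1200 ≈ 0.01583.
Coefficient of coincidence = 0.01583/0.03060 ≈ 0.52; interference = 1 − 0.52 = 0.48.

0.48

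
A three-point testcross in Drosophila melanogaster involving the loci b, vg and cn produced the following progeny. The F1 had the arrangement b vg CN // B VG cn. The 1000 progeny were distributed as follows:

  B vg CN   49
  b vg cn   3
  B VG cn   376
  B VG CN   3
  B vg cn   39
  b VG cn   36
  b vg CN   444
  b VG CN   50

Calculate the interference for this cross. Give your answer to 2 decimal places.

0.31

The two rarest classes, b vg cn and B VG CN, are the double crossovers. Comparing them with the parentals, only the cn allele has switched, so cn is the middle locus and the order is b – cn – vg.
b–cn: (85 + 6)/1000 = 0.0910; cn–vg: (89 + 6)/1000 = 0.0950.
Expected DCO frequency = 0.0910 × 0.0950 ≈ 0.00864; observed = 6/1000 ≈ 0.00600.
Coefficient of coincidence = 0.00600/0.00864 ≈ 0.69; interference = 1 − 0.69 = 0.31.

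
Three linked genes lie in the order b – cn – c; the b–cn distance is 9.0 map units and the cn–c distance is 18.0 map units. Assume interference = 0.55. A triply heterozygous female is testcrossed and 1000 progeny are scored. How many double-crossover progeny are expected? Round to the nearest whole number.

Map distances give recombination frequencies of 0.090 and 0.180 for the two intervals.
With interference 0.55 (so coincidence = 0.45), expected double-crossover frequency = 0.090 × 0.180 × 0.45 = 0.00729.
Expected number = 0.00729 × 1000 = 7.29 ≈ 7.

7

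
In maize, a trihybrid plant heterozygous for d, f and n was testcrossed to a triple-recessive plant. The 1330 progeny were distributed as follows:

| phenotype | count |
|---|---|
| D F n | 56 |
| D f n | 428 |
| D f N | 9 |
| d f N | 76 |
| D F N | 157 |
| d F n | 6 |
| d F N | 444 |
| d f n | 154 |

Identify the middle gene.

n

The two most frequent reciprocal classes, D f n and d F N, are the parental types, so the F1 was D f n / d F N.
The two rarest classes, D f N and d F n, are the double crossovers. Comparing them with the parentals, only the n allele has switched, so n is the middle locus and the order is f – n – d.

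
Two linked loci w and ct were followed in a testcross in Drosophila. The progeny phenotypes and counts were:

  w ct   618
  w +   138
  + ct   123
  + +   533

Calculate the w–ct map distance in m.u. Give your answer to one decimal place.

18.5 m.u.

The two most frequent classes, + + (533) and w ct (618), are the parental types, so the F1 was + + / w ct.
The recombinant classes are + ct and w +: 123 + 138 = 261.
Recombination frequency = 261/1412 = 0.1848 ≈ 18.5%, i.e. 18.5 m.u.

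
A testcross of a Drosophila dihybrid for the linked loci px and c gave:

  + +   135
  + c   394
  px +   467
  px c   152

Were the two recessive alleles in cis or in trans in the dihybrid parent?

The two most frequent classes are + c (394) and px + (467); these are the parental (non-recombinant) types.
So the F1 carried + c on one chromosome and px + on the other — the recessive alleles are on opposite chromosomes (trans / repulsion).

trans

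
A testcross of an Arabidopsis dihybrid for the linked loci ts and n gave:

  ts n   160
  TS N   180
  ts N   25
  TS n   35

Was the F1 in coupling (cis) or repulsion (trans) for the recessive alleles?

cis

The two most frequent classes are TS N (180) and ts n (160); these are the parental (non-recombinant) types.
So the F1 carried TS N on one chromosome and ts n on the other — the recessive alleles are on the same chromosome (cis / coupling).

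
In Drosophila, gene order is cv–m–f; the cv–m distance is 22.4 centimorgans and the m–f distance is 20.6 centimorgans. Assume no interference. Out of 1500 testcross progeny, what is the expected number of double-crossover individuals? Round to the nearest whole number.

Map distances give recombination frequencies of 0.224 and 0.206 for the two intervals.
With no interference, expected double-crossover frequency = 0.224 × 0.206 = 0.04614.
Expected number = 0.04614 × 1500 = 69.22 ≈ 69.

69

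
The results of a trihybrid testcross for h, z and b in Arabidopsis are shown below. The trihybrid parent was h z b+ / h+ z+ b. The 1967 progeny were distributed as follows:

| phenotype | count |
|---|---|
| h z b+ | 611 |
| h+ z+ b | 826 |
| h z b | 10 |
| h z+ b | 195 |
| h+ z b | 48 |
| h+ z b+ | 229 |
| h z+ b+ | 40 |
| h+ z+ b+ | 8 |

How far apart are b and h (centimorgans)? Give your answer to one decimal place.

22.5 centimorgans

The two rarest classes, h z b and h+ z+ b+, are the double crossovers. Comparing them with the parentals, only the b allele has switched, so b is the middle locus and the order is h – b – z.
Crossovers in the h–b interval produce the single-crossover classes h+ z b+ and h z+ b (229 + 195 = 424) plus the double crossovers (18).
RF(h–b) = (424 + 18) / 1967 = 442/1967 = 0.2247 → 22.5 centimorgans.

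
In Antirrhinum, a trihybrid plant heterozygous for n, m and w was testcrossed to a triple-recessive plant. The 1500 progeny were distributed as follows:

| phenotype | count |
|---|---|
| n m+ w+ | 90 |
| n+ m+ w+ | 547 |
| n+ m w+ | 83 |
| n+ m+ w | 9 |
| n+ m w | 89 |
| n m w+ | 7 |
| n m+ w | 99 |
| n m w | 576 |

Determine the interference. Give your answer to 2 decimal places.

The two most frequent reciprocal classes, n+ m+ w+ and n m w, are the parental types, so the F1 was n+ m+ w+ / n m w.
The two rarest classes, n+ m+ w and n m w+, are the double crossovers. Comparing them with the parentals, only the w allele has switched, so w is the middle locus and the order is n – w – m.
n–w: (179 + 16)/1500 = 0.1300; w–m: (182 + 16)/1500 = 0.1320.
Expected DCO frequency = 0.1300 × 0.1320 ≈ 0.01716; observed = 16/1500 ≈ 0.01067.
Coefficient of coincidence = 0.01067/0.01716 ≈ 0.62; interference = 1 − 0.62 = 0.38.

0.38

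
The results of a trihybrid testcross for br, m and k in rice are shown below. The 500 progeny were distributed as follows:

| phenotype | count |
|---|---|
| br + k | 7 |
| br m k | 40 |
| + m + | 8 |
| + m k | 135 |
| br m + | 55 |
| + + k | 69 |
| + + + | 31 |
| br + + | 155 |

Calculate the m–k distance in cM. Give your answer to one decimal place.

27.8 cM

The two most frequent reciprocal classes, + m k and br + +, are the parental types, so the F1 was + m k / br + +.
The two rarest classes, + m + and br + k, are the double crossovers. Comparing them with the parentals, only the k allele has switched, so k is the middle locus and the order is m – k – br.
Crossovers in the m–k interval produce the single-crossover classes + + k and br m + (69 + 55 = 124) plus the double crossovers (15).
RF(m–k) = (124 + 15) / 500 = 139/500 = 0.2780 → 27.8 cM.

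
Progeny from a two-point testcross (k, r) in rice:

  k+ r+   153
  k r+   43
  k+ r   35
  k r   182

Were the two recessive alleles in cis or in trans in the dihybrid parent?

cis

The two most frequent classes are k+ r+ (153) and k r (182); these are the parental (non-recombinant) types.
So the F1 carried k+ r+ on one chromosome and k r on the other — the recessive alleles are on the same chromosome (cis / coupling).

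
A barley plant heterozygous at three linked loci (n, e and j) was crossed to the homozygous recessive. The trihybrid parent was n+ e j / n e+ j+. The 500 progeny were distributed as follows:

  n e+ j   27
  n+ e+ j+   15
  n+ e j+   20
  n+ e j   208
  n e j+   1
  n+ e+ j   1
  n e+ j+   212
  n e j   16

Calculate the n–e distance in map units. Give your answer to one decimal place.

6.6 map units

The two rarest classes, n+ e+ j and n e j+, are the double crossovers. Comparing them with the parentals, only the e allele has switched, so e is the middle locus and the order is n – e – j.
Crossovers in the n–e interval produce the single-crossover classes n e j and n+ e+ j+ (16 + 15 = 31) plus the double crossovers (2).
RF(n–e) = (31 + 2) / 500 = 33/500 = 0.0660 → 6.6 map units.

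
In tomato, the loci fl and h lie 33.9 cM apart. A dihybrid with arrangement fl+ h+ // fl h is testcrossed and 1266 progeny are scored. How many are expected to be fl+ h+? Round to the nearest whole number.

A map distance of 33.9 cM corresponds to a recombination frequency of 0.339.
The F1 is fl+ h+ / fl h, so fl+ h+ is a parental gamete class with expected frequency (1 − r)/2 = 0.661/2 = 0.3305.
Expected number = 0.3305 × 1266 = 418.41 ≈ 418.

418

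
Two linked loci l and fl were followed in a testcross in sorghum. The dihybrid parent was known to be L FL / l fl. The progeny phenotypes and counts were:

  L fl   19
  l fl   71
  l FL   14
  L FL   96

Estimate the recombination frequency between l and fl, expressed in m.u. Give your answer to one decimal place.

The recombinant classes are L fl and l FL: 19 + 14 = 33.
Recombination frequency = 33/200 = 0.1650 ≈ 16.5%, i.e. 16.5 m.u.

16.5 m.u.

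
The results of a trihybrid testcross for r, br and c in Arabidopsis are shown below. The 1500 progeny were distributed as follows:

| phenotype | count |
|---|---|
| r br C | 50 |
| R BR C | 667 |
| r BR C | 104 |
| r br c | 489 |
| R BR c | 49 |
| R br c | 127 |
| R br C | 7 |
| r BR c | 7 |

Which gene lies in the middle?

The two most frequent reciprocal classes, r br c and R BR C, are the parental types, so the F1 was r br c / R BR C.
The two rarest classes, r BR c and R br C, are the double crossovers. Comparing them with the parentals, only the br allele has switched, so br is the middle locus and the order is r – br – c.

br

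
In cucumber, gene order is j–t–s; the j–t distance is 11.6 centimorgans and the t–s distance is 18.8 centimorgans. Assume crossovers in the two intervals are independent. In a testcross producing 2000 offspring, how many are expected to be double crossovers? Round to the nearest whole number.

44

Map distances give recombination frequencies of 0.116 and 0.188 for the two intervals.
With no interference, expected double-crossover frequency = 0.116 × 0.188 = 0.02181.
Expected number = 0.02181 × 2000 = 43.62 ≈ 44.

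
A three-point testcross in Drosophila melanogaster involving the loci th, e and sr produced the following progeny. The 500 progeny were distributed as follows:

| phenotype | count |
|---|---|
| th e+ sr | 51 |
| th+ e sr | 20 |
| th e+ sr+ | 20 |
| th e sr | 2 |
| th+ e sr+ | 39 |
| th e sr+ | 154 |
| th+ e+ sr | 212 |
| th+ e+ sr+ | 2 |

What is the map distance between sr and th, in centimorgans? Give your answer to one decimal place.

The two most frequent reciprocal classes, th e sr+ and th+ e+ sr, are the parental types, so the F1 was th e sr+ / th+ e+ sr.
The two rarest classes, th e sr and th+ e+ sr+, are the double crossovers. Comparing them with the parentals, only the sr allele has switched, so sr is the middle locus and the order is th – sr – e.
Crossovers in the th–sr interval produce the single-crossover classes th+ e sr+ and th e+ sr (39 + 51 = 90) plus the double crossovers (4).
RF(th–sr) = (90 + 4) / 500 = 94/500 = 0.1880 → 18.8 centimorgans.

18.8 centimorgans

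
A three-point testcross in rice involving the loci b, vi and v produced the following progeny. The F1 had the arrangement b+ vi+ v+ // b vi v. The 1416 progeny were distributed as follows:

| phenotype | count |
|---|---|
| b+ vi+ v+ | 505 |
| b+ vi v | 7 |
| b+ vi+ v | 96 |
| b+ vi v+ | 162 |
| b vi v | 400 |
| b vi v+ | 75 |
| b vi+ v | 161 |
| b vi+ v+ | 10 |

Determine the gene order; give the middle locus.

b

The two rarest classes, b vi+ v+ and b+ vi v, are the double crossovers. Comparing them with the parentals, only the b allele has switched, so b is the middle locus and the order is v – b – vi.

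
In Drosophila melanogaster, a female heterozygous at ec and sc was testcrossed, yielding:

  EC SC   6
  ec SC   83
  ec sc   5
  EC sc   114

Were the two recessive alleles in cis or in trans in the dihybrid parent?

The two most frequent classes are EC sc (114) and ec SC (83); these are the parental (non-recombinant) types.
So the F1 carried EC sc on one chromosome and ec SC on the other — the recessive alleles are on opposite chromosomes (trans / repulsion).

trans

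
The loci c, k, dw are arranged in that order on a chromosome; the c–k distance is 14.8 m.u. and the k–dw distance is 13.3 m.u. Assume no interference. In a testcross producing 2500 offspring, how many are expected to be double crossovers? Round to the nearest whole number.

49

Map distances give recombination frequencies of 0.148 and 0.133 for the two intervals.
With no interference, expected double-crossover frequency = 0.148 × 0.133 = 0.01968.
Expected number = 0.01968 × 2500 = 49.21 ≈ 49.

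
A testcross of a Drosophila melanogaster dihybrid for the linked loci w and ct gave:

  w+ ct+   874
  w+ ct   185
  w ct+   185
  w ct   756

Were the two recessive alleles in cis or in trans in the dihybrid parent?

cis

The two most frequent classes are w+ ct+ (874) and w ct (756); these are the parental (non-recombinant) types.
So the F1 carried w+ ct+ on one chromosome and w ct on the other — the recessive alleles are on the same chromosome (cis / coupling).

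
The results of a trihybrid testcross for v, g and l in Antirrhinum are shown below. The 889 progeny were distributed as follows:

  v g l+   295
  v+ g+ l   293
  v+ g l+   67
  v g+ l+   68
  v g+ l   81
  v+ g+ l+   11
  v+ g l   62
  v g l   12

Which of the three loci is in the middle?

The two most frequent reciprocal classes, v g l+ and v+ g+ l, are the parental types, so the F1 was v g l+ / v+ g+ l.
The two rarest classes, v g l and v+ g+ l+, are the double crossovers. Comparing them with the parentals, only the l allele has switched, so l is the middle locus and the order is v – l – g.

l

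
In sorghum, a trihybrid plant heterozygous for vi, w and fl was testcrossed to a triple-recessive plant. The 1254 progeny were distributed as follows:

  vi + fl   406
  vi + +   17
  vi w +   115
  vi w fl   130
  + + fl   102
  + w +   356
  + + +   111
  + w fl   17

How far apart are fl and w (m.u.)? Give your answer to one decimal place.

The two most frequent reciprocal classes, vi + fl and + w +, are the parental types, so the F1 was vi + fl / + w +.
The two rarest classes, vi + + and + w fl, are the double crossovers. Comparing them with the parentals, only the fl allele has switched, so fl is the middle locus and the order is w – fl – vi.
Crossovers in the w–fl interval produce the single-crossover classes vi w fl and + + + (130 + 111 = 241) plus the double crossovers (34).
RF(w–fl) = (241 + 34) / 1254 = 275/1254 = 0.2193 → 21.9 m.u.

21.9 m.u.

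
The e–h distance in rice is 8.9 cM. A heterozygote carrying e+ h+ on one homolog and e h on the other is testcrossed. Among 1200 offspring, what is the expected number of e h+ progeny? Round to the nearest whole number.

A map distance of 8.9 cM corresponds to a recombination frequency of 0.089.
The F1 is e+ h+ / e h, so e h+ is a recombinant gamete class with expected frequency r/2 = 0.089/2 = 0.0445.
Expected number = 0.0445 × 1200 = 53.40 ≈ 53.

53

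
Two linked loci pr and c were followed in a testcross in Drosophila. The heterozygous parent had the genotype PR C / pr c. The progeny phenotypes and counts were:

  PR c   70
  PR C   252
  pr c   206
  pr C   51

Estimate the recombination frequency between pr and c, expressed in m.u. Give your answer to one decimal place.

20.9 m.u.

The recombinant classes are PR c and pr C: 70 + 51 = 121.
Recombination frequency = 121/579 = 0.2090 ≈ 20.9%, i.e. 20.9 m.u.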